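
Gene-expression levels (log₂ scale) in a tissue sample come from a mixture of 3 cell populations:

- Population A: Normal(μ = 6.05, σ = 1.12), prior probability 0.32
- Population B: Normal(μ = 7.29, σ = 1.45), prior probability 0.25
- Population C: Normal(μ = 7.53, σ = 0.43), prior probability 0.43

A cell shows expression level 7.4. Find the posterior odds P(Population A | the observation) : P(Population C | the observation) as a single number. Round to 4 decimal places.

Posterior odds = (P(Z=i) f_i(x)) / (P(Z=j) f_j(x)); the normalising sum cancels.
Evaluate each component's likelihood at the observed value:
  L_A = 0.172267
  L_B = 0.274342
  L_C = 0.886327
0.0551254 / 0.381121 ≈ 0.1446

0.1446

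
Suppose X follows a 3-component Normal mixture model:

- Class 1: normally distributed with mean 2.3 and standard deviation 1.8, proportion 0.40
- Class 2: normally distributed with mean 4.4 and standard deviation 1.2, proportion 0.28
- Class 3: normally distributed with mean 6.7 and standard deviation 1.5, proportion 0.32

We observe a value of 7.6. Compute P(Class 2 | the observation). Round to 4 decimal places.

0.0355

By Bayes' theorem, P(k | x) = π_k f_k(x) / Σ_j π_j f_j(x).
Evaluate each component's likelihood at the observed value:
  p_1 = 0.00290419
  p_2 = 0.00949666
  p_3 = 0.22215
Unnormalised posteriors:
  π_1·p_1 = 0.40 × 0.00290419 = 0.00116167
  π_2·p_2 = 0.28 × 0.00949666 = 0.00265906
  π_3·p_3 = 0.32 × 0.22215 = 0.0710879
Evidence: 0.00116167 + 0.00265906 + 0.0710879 = 0.0749087
Responsibility of Class 2: 0.00265906 / 0.0749087 ≈ 0.0355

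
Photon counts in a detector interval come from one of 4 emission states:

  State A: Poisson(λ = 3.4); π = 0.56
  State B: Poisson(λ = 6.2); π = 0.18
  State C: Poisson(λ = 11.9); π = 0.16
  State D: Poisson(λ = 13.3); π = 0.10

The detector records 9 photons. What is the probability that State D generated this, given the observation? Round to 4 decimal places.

By Bayes' theorem, P(k | x) = P(Z=k) f_k(x) / Σ_j P(Z=j) f_j(x).
Component likelihoods at x = 9 photons:
  p_A = e^(−3.4)·3.4^9/9! = 0.00558401
  p_B = e^(−6.2)·6.2^9/9! = 0.0757071
  p_C = e^(−11.9)·11.9^9/9! = 0.0895479
  p_D = e^(−13.3)·13.3^9/9! = 0.0600876
Prior × likelihood for each component:
  P(Z=A)·p_A = 0.56 × 0.00558401 = 0.00312704
  P(Z=B)·p_B = 0.18 × 0.0757071 = 0.0136273
  P(Z=C)·p_C = 0.16 × 0.0895479 = 0.0143277
  P(Z=D)·p_D = 0.10 × 0.0600876 = 0.00600876
Evidence: 0.00312704 + 0.0136273 + 0.0143277 + 0.00600876 = 0.0370907
Responsibility of State D: 0.00600876 / 0.0370907 ≈ 0.1620

0.1620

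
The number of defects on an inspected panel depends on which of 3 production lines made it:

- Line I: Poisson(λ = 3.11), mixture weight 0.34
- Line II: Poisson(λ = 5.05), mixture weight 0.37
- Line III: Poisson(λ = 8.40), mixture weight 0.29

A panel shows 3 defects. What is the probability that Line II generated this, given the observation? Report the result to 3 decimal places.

0.382

Apply Bayes' rule: the posterior for each component is proportional to its prior times its likelihood at x.
Evaluate each component's likelihood at the observed value:
  f_I = 0.223601
  f_II = 0.137574
  f_III = 0.0222133
Prior × likelihood for each component:
  w_I·f_I = 0.34 × 0.223601 = 0.0760244
  w_II·f_II = 0.37 × 0.137574 = 0.0509023
  w_III·f_III = 0.29 × 0.0222133 = 0.00644186
Normaliser: 0.0760244 + 0.0509023 + 0.00644186 = 0.133369
P(Line II | x) ≈ 0.382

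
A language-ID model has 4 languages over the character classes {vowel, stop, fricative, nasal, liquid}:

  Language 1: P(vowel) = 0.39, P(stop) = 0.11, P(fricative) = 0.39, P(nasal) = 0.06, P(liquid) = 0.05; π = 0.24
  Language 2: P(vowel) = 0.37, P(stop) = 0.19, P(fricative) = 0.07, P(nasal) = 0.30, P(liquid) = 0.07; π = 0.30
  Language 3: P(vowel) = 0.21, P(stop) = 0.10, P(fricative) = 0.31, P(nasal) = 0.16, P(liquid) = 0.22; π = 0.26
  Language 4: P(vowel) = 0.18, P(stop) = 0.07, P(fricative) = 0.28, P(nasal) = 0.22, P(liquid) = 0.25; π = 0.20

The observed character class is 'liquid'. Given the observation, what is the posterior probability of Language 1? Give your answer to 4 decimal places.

By Bayes' theorem, P(k | x) = π_k f_k(x) / Σ_j π_j f_j(x).
Evaluate each component's likelihood at the observed value:
  f_1 = P(liquid | comp) = 0.05
  f_2 = P(liquid | comp) = 0.07
  f_3 = P(liquid | comp) = 0.22
  f_4 = P(liquid | comp) = 0.25
Weight by the priors:
  π_1·f_1 = 0.24 × 0.05 = 0.012
  π_2·f_2 = 0.30 × 0.07 = 0.021
  π_3·f_3 = 0.26 × 0.22 = 0.0572
  π_4·f_4 = 0.20 × 0.25 = 0.05
Denominator: 0.012 + 0.021 + 0.0572 + 0.05 = 0.1402
P(Language 1 | x) = 0.012 / 0.1402 ≈ 0.0856

0.0856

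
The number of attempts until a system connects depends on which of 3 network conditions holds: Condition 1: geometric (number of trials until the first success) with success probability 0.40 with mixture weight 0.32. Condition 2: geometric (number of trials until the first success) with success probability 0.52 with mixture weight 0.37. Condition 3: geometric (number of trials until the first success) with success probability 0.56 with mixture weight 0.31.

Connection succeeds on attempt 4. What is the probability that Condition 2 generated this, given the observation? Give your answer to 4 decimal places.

The responsibility of component k is w_k f_k(x) divided by Σ_j w_j f_j(x).
Evaluate each component's likelihood at the observed value:
  p_1 = 0.40·(1−0.40)^3 = 0.40·0.216 = 0.0864
  p_2 = 0.52·(1−0.52)^3 = 0.52·0.110592 = 0.0575078
  p_3 = 0.56·(1−0.56)^3 = 0.56·0.085184 = 0.047703
Multiply by the mixture weights:
  w_1·p_1 = 0.32 × 0.0864 = 0.027648
  w_2·p_2 = 0.37 × 0.0575078 = 0.0212779
  w_3·p_3 = 0.31 × 0.047703 = 0.0147879
Normaliser: 0.027648 + 0.0212779 + 0.0147879 = 0.0637138
So the posterior for Condition 2 is 0.0212779 / 0.0637138 ≈ 0.3340.

0.3340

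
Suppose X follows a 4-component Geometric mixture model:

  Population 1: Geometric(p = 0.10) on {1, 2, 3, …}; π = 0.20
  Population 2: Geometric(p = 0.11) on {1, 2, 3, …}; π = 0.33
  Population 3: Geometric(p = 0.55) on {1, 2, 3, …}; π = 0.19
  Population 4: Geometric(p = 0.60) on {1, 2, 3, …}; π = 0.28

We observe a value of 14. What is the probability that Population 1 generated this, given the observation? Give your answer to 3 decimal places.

0.389

By Bayes' theorem, P(k | x) = w_k f_k(x) / Σ_j w_j f_j(x).
Component likelihoods at x = 14:
  L_1 = 0.0254187
  L_2 = 0.0241804
  L_3 = 1.70657e-05
  L_4 = 4.02653e-06
Unnormalised posteriors:
  w_1·L_1 = 0.20 × 0.0254187 = 0.00508373
  w_2·L_2 = 0.33 × 0.0241804 = 0.00797952
  w_3·L_3 = 0.19 × 1.70657e-05 = 3.24249e-06
  w_4·L_4 = 0.28 × 4.02653e-06 = 1.12743e-06
Marginal: 0.00508373 + 0.00797952 + 3.24249e-06 + 1.12743e-06 = 0.0130676
Responsibility of Population 1: 0.00508373 / 0.0130676 ≈ 0.389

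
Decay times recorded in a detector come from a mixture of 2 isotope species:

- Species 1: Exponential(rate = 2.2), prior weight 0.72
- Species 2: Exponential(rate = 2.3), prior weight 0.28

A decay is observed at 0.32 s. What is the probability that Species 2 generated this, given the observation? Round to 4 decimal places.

The responsibility of component k is π_k f_k(x) divided by Σ_j π_j f_j(x).
Evaluate each component's likelihood at the observed value:
  p_1 = 1.08813
  p_2 = 1.10176
Weight by the priors:
  π_1·p_1 = 0.72 × 1.08813 = 0.783451
  π_2·p_2 = 0.28 × 1.10176 = 0.308493
Normaliser: 0.783451 + 0.308493 = 1.09194
So the posterior for Species 2 is 0.308493 / 1.09194 ≈ 0.2825.

0.2825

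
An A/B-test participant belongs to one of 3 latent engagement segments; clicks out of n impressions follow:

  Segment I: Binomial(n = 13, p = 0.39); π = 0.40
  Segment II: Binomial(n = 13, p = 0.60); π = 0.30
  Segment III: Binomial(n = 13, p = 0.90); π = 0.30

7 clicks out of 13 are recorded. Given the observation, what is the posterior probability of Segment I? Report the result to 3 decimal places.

0.450

P(component k | x) = π_k·f_k(x) / marginal(x), where marginal(x) = Σ_j π_j·f_j(x).
Component likelihoods at x = 7 clicks out of 13:
  p_I = 0.121325
  p_II = 0.19676
  p_III = 0.000820757
Prior × likelihood for each component:
  π_I·p_I = 0.40 × 0.121325 = 0.0485298
  π_II·p_II = 0.30 × 0.19676 = 0.0590279
  π_III·p_III = 0.30 × 0.000820757 = 0.000246227
Marginal: 0.0485298 + 0.0590279 + 0.000246227 = 0.107804
So the posterior for Segment I is 0.0485298 / 0.107804 ≈ 0.450.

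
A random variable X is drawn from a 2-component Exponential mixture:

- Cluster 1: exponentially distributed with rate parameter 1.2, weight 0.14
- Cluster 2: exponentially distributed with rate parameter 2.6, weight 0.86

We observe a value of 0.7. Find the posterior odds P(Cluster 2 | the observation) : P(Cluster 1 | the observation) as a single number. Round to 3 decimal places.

The posterior odds equal the prior odds times the likelihood ratio: (P(Z=i)/P(Z=j))·(f_i(x)/f_j(x)).
Exponential densities:
  p_1 = 1.2·e^(−1.2·0.7) = 1.2·e^(−0.8400) = 0.518053
  p_2 = 2.6·e^(−2.6·0.7) = 2.6·e^(−1.8200) = 0.421267
0.36229 / 0.0725274 ≈ 4.995

4.995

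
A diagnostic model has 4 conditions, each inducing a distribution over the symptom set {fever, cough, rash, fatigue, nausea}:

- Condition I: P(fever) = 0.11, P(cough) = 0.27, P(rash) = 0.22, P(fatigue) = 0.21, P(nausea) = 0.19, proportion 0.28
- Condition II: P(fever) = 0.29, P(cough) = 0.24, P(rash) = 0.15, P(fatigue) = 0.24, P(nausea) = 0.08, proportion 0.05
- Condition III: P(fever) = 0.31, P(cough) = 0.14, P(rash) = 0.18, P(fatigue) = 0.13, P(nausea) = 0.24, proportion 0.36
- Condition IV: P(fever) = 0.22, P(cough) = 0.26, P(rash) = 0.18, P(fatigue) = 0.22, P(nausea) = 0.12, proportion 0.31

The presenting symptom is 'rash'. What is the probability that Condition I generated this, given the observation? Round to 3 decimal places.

By Bayes' theorem, P(k | x) = P(Z=k) f_k(x) / Σ_j P(Z=j) f_j(x).
Component likelihoods at x = 'rash':
  p_I = 0.22
  p_II = 0.15
  p_III = 0.18
  p_IV = 0.18
Unnormalised posteriors:
  P(Z=I)·p_I = 0.28 × 0.22 = 0.0616
  P(Z=II)·p_II = 0.05 × 0.15 = 0.0075
  P(Z=III)·p_III = 0.36 × 0.18 = 0.0648
  P(Z=IV)·p_IV = 0.31 × 0.18 = 0.0558
Sum: 0.0616 + 0.0075 + 0.0648 + 0.0558 = 0.1897
P(Condition I | data) ≈ 0.325

0.325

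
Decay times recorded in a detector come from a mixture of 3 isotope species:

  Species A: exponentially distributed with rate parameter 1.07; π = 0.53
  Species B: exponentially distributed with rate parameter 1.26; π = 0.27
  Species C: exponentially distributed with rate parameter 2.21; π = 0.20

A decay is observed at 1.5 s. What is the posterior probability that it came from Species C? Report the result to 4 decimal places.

0.0885

Posterior ∝ prior × likelihood, so P(k | x) ∝ P(Z=k) f_k(x); normalise over all components.
Evaluate each component's likelihood at the observed value:
  L_A = 0.214952
  L_B = 0.19035
  L_C = 0.0802982
Unnormalised posteriors:
  P(Z=A)·L_A = 0.53 × 0.214952 = 0.113924
  P(Z=B)·L_B = 0.27 × 0.19035 = 0.0513946
  P(Z=C)·L_C = 0.20 × 0.0802982 = 0.0160596
Evidence: 0.113924 + 0.0513946 + 0.0160596 = 0.181379
P(Species C | the observation) ≈ 0.0885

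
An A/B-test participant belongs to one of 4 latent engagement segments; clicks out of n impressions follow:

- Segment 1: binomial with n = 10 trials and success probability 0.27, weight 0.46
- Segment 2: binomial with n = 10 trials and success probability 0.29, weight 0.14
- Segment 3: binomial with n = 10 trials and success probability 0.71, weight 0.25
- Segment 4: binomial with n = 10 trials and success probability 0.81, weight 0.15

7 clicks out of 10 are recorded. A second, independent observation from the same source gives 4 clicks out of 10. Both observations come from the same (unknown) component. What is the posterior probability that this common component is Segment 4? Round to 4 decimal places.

0.0428

Posterior ∝ prior × likelihood, so P(k | x) ∝ π_k f_k(x); normalise over all components.
Since both observations come from the same component, the likelihood for component k is f_k(x₁)·f_k(x₂).
  L_1 = [C(10,7)·0.27^7·0.73^3 = 120·0.000104604·0.389017 = 0.00488311] × [0.168893] = 0.000824722
  L_2 = [C(10,7)·0.29^7·0.71^3 = 120·0.000172499·0.357911 = 0.0074087] × [0.190266] = 0.00140963
  L_3 = [C(10,7)·0.71^7·0.29^3 = 120·0.0909512·0.024389 = 0.266185] × [0.0317425] = 0.00844937
  L_4 = [C(10,7)·0.81^7·0.19^3 = 120·0.228768·0.006859 = 0.188294] × [0.00425286] = 0.000800789
Prior × likelihood for each component:
  π_1·L_1 = 0.46 × 0.000824722 = 0.000379372
  π_2·L_2 = 0.14 × 0.00140963 = 0.000197348
  π_3·L_3 = 0.25 × 0.00844937 = 0.00211234
  π_4·L_4 = 0.15 × 0.000800789 = 0.000120118
Denominator: 0.000379372 + 0.000197348 + 0.00211234 + 0.000120118 = 0.00280918
Responsibility of Segment 4: 0.000120118 / 0.00280918 ≈ 0.0428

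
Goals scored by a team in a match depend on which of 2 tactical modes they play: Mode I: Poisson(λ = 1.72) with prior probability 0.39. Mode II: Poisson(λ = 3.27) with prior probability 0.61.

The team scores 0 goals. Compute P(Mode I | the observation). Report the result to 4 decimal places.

0.7508

Apply Bayes' rule: the posterior for each component is proportional to its prior times its likelihood at x.
Evaluate each component's likelihood at the observed value:
  f_I = 0.179066
  f_II = 0.0380064
Multiply by the mixture weights:
  w_I·f_I = 0.39 × 0.179066 = 0.0698358
  w_II·f_II = 0.61 × 0.0380064 = 0.0231839
Evidence: 0.0698358 + 0.0231839 = 0.0930197
Responsibility of Mode I: 0.0698358 / 0.0930197 ≈ 0.7508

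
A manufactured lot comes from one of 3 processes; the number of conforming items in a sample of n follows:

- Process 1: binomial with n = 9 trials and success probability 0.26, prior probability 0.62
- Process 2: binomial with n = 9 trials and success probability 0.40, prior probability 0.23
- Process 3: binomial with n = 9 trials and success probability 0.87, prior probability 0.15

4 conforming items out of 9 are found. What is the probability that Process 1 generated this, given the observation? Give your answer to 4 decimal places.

0.5769

Posterior ∝ prior × likelihood, so P(k | x) ∝ P(Z=k) f_k(x); normalise over all components.
Evaluate each component's likelihood at the observed value:
  p_1 = C(9,4)·0.26^4·0.74^5 = 126·0.00456976·0.221901 = 0.127768
  p_2 = C(9,4)·0.40^4·0.60^5 = 126·0.0256·0.07776 = 0.250823
  p_3 = C(9,4)·0.87^4·0.13^5 = 126·0.572898·3.71293e-05 = 0.00268018
Multiply by the mixture weights:
  P(Z=1)·p_1 = 0.62 × 0.127768 = 0.0792162
  P(Z=2)·p_2 = 0.23 × 0.250823 = 0.0576892
  P(Z=3)·p_3 = 0.15 × 0.00268018 = 0.000402027
Normaliser: 0.0792162 + 0.0576892 + 0.000402027 = 0.137307
P(Process 1 | the observation) = 0.0792162 / 0.137307 ≈ 0.5769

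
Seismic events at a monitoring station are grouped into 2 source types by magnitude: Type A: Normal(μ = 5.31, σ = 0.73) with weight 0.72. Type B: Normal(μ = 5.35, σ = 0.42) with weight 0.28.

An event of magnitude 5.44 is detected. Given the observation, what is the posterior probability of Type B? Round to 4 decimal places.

P(component k | x) = P(Z=k)·f_k(x) / marginal(x), where marginal(x) = Σ_j P(Z=j)·f_j(x).
Evaluate each component's likelihood at the observed value:
  L_A = (1/(0.73·√(2π)))·exp(−(5.44−5.31)²/(2·0.73²)) = 0.546496·exp(-0.01586) = 0.537899
  L_B = (1/(0.42·√(2π)))·exp(−(5.44−5.35)²/(2·0.42²)) = 0.949863·exp(-0.02296) = 0.928303
Weight by the priors:
  P(Z=A)·L_A = 0.72 × 0.537899 = 0.387287
  P(Z=B)·L_B = 0.28 × 0.928303 = 0.259925
Normaliser: 0.387287 + 0.259925 = 0.647212
Responsibility of Type B: 0.259925 / 0.647212 ≈ 0.4016

0.4016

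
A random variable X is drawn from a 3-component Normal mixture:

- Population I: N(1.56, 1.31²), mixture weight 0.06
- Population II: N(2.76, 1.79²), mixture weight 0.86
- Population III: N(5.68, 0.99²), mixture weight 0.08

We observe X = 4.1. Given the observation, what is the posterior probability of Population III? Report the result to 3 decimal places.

P(component k | x) = P(Z=k)·f_k(x) / marginal(x), where marginal(x) = Σ_j P(Z=j)·f_j(x).
Component likelihoods at x = 4.1:
  L_I = (1/(1.31·√(2π)))·exp(−(4.1−1.56)²/(2·1.31²)) = 0.304536·exp(-1.87973) = 0.0464819
  L_II = (1/(1.79·√(2π)))·exp(−(4.1−2.76)²/(2·1.79²)) = 0.222873·exp(-0.28020) = 0.168409
  L_III = (1/(0.99·√(2π)))·exp(−(4.1−5.68)²/(2·0.99²)) = 0.402972·exp(-1.27354) = 0.112767
Weight by the priors:
  P(Z=I)·L_I = 0.06 × 0.0464819 = 0.00278891
  P(Z=II)·L_II = 0.86 × 0.168409 = 0.144832
  P(Z=III)·L_III = 0.08 × 0.112767 = 0.00902136
Evidence: 0.00278891 + 0.144832 + 0.00902136 = 0.156642
So the posterior for Population III is 0.00902136 / 0.156642 ≈ 0.058.

0.058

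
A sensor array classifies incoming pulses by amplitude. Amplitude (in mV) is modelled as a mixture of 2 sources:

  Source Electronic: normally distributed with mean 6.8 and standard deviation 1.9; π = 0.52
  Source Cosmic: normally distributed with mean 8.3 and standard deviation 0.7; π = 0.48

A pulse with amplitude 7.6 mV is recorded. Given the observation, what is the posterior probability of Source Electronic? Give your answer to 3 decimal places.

The responsibility of component k is w_k f_k(x) divided by Σ_j w_j f_j(x).
Evaluate each component's likelihood at the observed value:
  p_Electronic = 0.192158
  p_Cosmic = 0.345672
Weight by the priors:
  w_Electronic·p_Electronic = 0.52 × 0.192158 = 0.0999224
  w_Cosmic·p_Cosmic = 0.48 × 0.345672 = 0.165923
Denominator: 0.0999224 + 0.165923 = 0.265845
P(Source Electronic | the observation) = 0.0999224 / 0.265845 ≈ 0.376

0.376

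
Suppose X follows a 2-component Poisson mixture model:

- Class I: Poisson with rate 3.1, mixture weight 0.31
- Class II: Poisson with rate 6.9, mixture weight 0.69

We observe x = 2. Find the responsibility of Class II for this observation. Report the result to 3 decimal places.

0.198

P(component k | x) = w_k·f_k(x) / marginal(x), where marginal(x) = Σ_j w_j·f_j(x).
Evaluate each component's likelihood at the observed value:
  L_I = 0.216461
  L_II = 0.0239903
Weight by the priors:
  w_I·L_I = 0.31 × 0.216461 = 0.067103
  w_II·L_II = 0.69 × 0.0239903 = 0.0165533
Marginal: 0.067103 + 0.0165533 = 0.0836564
P(Class II | data) = 0.0165533 / 0.0836564 ≈ 0.198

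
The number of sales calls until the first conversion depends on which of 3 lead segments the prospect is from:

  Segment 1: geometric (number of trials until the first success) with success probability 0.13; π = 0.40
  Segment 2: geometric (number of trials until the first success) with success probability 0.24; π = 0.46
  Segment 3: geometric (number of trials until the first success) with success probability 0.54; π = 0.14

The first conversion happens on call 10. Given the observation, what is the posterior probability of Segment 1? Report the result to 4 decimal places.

0.6121

By Bayes' theorem, P(k | x) = π_k f_k(x) / Σ_j π_j f_j(x).
Component likelihoods at x = 10:
  p_1 = 0.0371207
  p_2 = 0.0203018
  p_3 = 0.000497983
Unnormalised posteriors:
  π_1·p_1 = 0.40 × 0.0371207 = 0.0148483
  π_2·p_2 = 0.46 × 0.0203018 = 0.00933881
  π_3·p_3 = 0.14 × 0.000497983 = 6.97176e-05
Normaliser: 0.0148483 + 0.00933881 + 6.97176e-05 = 0.0242568
Responsibility of Segment 1: 0.0148483 / 0.0242568 ≈ 0.6121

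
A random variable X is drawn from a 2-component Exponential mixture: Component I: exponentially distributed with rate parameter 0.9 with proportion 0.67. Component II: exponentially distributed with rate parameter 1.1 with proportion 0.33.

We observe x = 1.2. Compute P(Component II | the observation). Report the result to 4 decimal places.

0.3214

By Bayes' theorem, P(k | x) = w_k f_k(x) / Σ_j w_j f_j(x).
Evaluate each component's likelihood at the observed value:
  p_I = 0.305636
  p_II = 0.293849
Weight by the priors:
  w_I·p_I = 0.67 × 0.305636 = 0.204776
  w_II·p_II = 0.33 × 0.293849 = 0.0969701
Sum: 0.204776 + 0.0969701 = 0.301746
So the posterior for Component II is 0.0969701 / 0.301746 ≈ 0.3214.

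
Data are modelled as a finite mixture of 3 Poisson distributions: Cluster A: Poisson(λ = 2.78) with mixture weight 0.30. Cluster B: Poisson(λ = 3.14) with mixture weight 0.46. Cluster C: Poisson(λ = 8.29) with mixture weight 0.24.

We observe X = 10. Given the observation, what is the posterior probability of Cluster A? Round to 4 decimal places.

0.0054

By Bayes' theorem, P(k | x) = π_k f_k(x) / Σ_j π_j f_j(x).
Poisson probabilities:
  f_A = 0.000471353
  f_B = 0.00111134
  f_C = 0.106043
Prior × likelihood for each component:
  π_A·f_A = 0.30 × 0.000471353 = 0.000141406
  π_B·f_B = 0.46 × 0.00111134 = 0.000511219
  π_C·f_C = 0.24 × 0.106043 = 0.0254503
Normaliser: 0.000141406 + 0.000511219 + 0.0254503 = 0.0261029
P(Cluster A | x) ≈ 0.0054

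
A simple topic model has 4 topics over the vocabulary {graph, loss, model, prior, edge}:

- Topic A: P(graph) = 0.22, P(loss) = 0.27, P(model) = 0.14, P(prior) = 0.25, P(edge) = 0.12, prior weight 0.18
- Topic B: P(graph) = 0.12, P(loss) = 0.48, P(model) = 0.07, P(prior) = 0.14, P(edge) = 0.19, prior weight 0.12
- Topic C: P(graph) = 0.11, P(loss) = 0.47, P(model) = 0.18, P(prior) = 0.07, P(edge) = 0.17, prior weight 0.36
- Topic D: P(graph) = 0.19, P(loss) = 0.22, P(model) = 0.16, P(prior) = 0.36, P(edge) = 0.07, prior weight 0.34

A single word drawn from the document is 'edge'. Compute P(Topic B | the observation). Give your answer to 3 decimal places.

0.176

Posterior ∝ prior × likelihood, so P(k | x) ∝ P(Z=k) f_k(x); normalise over all components.
Evaluate each component's likelihood at the observed value:
  L_A = 0.12
  L_B = 0.19
  L_C = 0.17
  L_D = 0.07
Multiply by the mixture weights:
  P(Z=A)·L_A = 0.18 × 0.12 = 0.0216
  P(Z=B)·L_B = 0.12 × 0.19 = 0.0228
  P(Z=C)·L_C = 0.36 × 0.17 = 0.0612
  P(Z=D)·L_D = 0.34 × 0.07 = 0.0238
Normaliser: 0.0216 + 0.0228 + 0.0612 + 0.0238 = 0.1294
Responsibility of Topic B: 0.0228 / 0.1294 ≈ 0.176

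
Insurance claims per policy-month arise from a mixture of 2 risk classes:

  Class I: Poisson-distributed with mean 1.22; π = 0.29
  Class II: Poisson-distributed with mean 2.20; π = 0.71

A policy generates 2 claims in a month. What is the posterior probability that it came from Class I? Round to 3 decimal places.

0.251

Posterior ∝ prior × likelihood, so P(k | x) ∝ w_k f_k(x); normalise over all components.
Poisson probabilities:
  L_I = e^(−1.22)·1.22^2/2! = 0.21971
  L_II = e^(−2.20)·2.20^2/2! = 0.268144
Weight by the priors:
  w_I·L_I = 0.29 × 0.21971 = 0.063716
  w_II·L_II = 0.71 × 0.268144 = 0.190382
Normaliser: 0.063716 + 0.190382 = 0.254098
P(Class I | data) ≈ 0.251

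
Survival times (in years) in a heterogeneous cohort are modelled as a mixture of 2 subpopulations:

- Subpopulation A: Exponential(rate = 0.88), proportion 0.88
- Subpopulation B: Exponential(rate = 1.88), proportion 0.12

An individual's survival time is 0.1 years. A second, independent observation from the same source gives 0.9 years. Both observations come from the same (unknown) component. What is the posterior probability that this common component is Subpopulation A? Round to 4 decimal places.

0.8137

P(component k | x) = π_k·f_k(x) / marginal(x), where marginal(x) = Σ_j π_j·f_j(x).
Since both observations come from the same component, the likelihood for component k is f_k(x₁)·f_k(x₂).
  L_A = [0.88·e^(−0.88·0.1) = 0.88·e^(−0.0880) = 0.80587] × [0.398585] = 0.321208
  L_B = [1.88·e^(−1.88·0.1) = 1.88·e^(−0.1880) = 1.5578] × [0.346204] = 0.539314
Prior × likelihood for each component:
  π_A·L_A = 0.88 × 0.321208 = 0.282663
  π_B·L_B = 0.12 × 0.539314 = 0.0647177
Sum: 0.282663 + 0.0647177 = 0.347381
So the posterior for Subpopulation A is 0.282663 / 0.347381 ≈ 0.8137.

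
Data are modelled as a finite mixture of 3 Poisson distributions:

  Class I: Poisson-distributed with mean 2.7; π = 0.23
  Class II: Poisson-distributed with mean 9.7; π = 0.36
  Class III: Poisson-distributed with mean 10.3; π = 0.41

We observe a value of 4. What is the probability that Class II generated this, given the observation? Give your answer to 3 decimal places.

The responsibility of component k is π_k f_k(x) divided by Σ_j π_j f_j(x).
Component likelihoods at x = 4:
  f_I = 0.148816
  f_II = 0.0226058
  f_III = 0.0157726
Prior × likelihood for each component:
  π_I·f_I = 0.23 × 0.148816 = 0.0342276
  π_II·f_II = 0.36 × 0.0226058 = 0.00813808
  π_III·f_III = 0.41 × 0.0157726 = 0.00646678
Marginal: 0.0342276 + 0.00813808 + 0.00646678 = 0.0488325
So the posterior for Class II is 0.00813808 / 0.0488325 ≈ 0.167.

0.167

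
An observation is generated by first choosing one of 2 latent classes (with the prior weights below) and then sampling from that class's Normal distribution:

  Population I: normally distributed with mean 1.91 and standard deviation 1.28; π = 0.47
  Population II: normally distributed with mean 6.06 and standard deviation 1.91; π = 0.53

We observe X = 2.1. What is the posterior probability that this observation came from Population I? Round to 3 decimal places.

P(component k | x) = w_k·f_k(x) / marginal(x), where marginal(x) = Σ_j w_j·f_j(x).
Component likelihoods at x = 2.1:
  p_I = (1/(1.28·√(2π)))·exp(−(2.1−1.91)²/(2·1.28²)) = 0.311674·exp(-0.01102) = 0.308259
  p_II = (1/(1.91·√(2π)))·exp(−(2.1−6.06)²/(2·1.91²)) = 0.208870·exp(-2.14928) = 0.0243475
Weight by the priors:
  w_I·p_I = 0.47 × 0.308259 = 0.144882
  w_II·p_II = 0.53 × 0.0243475 = 0.0129042
Denominator: 0.144882 + 0.0129042 = 0.157786
P(Population I | 2.1) ≈ 0.918

0.918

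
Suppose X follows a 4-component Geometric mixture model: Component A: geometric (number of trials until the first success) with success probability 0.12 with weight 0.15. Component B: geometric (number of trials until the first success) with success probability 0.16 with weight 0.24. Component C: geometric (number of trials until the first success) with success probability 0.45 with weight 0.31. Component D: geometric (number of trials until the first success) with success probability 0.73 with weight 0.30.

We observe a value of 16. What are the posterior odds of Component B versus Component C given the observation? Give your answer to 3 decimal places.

Posterior odds = (π_i f_i(x)) / (π_j f_j(x)); the normalising sum cancels.
Evaluate each component's likelihood at the observed value:
  f_A = 0.0176369
  f_B = 0.0117033
  f_C = 5.73658e-05
  f_D = 2.15665e-09
Posterior odds = (π_B·f_B) / (π_C·f_C) = (0.24·0.0117033) / (0.31·5.73658e-05) = 0.0028088 / 1.77834e-05 ≈ 157.945

157.945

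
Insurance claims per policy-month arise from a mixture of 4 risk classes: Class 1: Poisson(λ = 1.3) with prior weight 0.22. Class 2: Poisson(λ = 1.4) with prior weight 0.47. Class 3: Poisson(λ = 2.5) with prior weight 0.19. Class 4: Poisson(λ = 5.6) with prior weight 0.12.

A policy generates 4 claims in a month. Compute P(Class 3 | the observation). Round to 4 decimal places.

By Bayes' theorem, P(k | x) = π_k f_k(x) / Σ_j π_j f_j(x).
Evaluate each component's likelihood at the observed value:
  f_1 = 0.0324324
  f_2 = 0.039472
  f_3 = 0.133602
  f_4 = 0.151528
Multiply by the mixture weights:
  π_1·f_1 = 0.22 × 0.0324324 = 0.00713513
  π_2·f_2 = 0.47 × 0.039472 = 0.0185518
  π_3·f_3 = 0.19 × 0.133602 = 0.0253844
  π_4·f_4 = 0.12 × 0.151528 = 0.0181833
Evidence: 0.00713513 + 0.0185518 + 0.0253844 + 0.0181833 = 0.0692546
P(Class 3 | 4 claims) = 0.0253844 / 0.0692546 ≈ 0.3665

0.3665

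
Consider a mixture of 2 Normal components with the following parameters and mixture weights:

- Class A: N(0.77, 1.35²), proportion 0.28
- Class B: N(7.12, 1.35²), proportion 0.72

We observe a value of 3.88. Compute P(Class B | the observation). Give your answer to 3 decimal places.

By Bayes' theorem, P(k | x) = π_k f_k(x) / Σ_j π_j f_j(x).
Component likelihoods at x = 3.88:
  f_A = 0.0208049
  f_B = 0.0165885
Weight by the priors:
  π_A·f_A = 0.28 × 0.0208049 = 0.00582536
  π_B·f_B = 0.72 × 0.0165885 = 0.0119437
Normaliser: 0.00582536 + 0.0119437 = 0.0177691
P(Class B | x) ≈ 0.672

0.672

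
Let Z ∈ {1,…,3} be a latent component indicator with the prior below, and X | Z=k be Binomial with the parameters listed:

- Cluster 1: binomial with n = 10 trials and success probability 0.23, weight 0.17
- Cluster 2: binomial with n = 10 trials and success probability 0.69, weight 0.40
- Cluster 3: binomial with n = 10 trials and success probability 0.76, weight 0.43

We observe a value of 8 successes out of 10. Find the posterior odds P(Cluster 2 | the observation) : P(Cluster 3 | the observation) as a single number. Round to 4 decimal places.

0.7164

The posterior odds equal the prior odds times the likelihood ratio: (π_i/π_j)·(f_i(x)/f_j(x)).
Evaluate each component's likelihood at the observed value:
  L_1 = 0.000208938
  L_2 = 0.222192
  L_3 = 0.288499
Posterior odds = (π_2·L_2) / (π_3·L_3) = (0.40·0.222192) / (0.43·0.288499) = 0.0888768 / 0.124054 ≈ 0.7164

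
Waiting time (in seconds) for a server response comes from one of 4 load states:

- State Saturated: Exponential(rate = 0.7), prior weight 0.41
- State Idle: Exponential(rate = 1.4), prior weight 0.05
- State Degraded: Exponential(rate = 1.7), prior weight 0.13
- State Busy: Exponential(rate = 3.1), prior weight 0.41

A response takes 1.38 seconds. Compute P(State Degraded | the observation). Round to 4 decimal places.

0.1338

By Bayes' theorem, P(k | x) = w_k f_k(x) / Σ_j w_j f_j(x).
Exponential densities:
  f_Saturated = 0.266422
  f_Idle = 0.202801
  f_Degraded = 0.162777
  f_Busy = 0.0429982
Prior × likelihood for each component:
  w_Saturated·f_Saturated = 0.41 × 0.266422 = 0.109233
  w_Idle·f_Idle = 0.05 × 0.202801 = 0.0101401
  w_Degraded·f_Degraded = 0.13 × 0.162777 = 0.0211611
  w_Busy·f_Busy = 0.41 × 0.0429982 = 0.0176292
Marginal: 0.109233 + 0.0101401 + 0.0211611 + 0.0176292 = 0.158163
P(State Degraded | x) ≈ 0.1338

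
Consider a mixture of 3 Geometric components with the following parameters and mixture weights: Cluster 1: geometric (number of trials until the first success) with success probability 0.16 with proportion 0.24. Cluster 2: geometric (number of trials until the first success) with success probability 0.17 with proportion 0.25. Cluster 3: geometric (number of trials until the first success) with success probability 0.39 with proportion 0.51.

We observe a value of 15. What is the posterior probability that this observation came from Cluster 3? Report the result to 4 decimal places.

Posterior ∝ prior × likelihood, so P(k | x) ∝ P(Z=k) f_k(x); normalise over all components.
Component likelihoods at x = 15:
  L_1 = 0.16·(1−0.16)^14 = 0.16·0.0870783 = 0.0139325
  L_2 = 0.17·(1−0.17)^14 = 0.17·0.0736365 = 0.0125182
  L_3 = 0.39·(1−0.39)^14 = 0.39·0.000987683 = 0.000385196
Weight by the priors:
  P(Z=1)·L_1 = 0.24 × 0.0139325 = 0.00334381
  P(Z=2)·L_2 = 0.25 × 0.0125182 = 0.00312955
  P(Z=3)·L_3 = 0.51 × 0.000385196 = 0.00019645
Evidence: 0.00334381 + 0.00312955 + 0.00019645 = 0.00666981
P(Cluster 3 | data) = 0.00019645 / 0.00666981 ≈ 0.0295

0.0295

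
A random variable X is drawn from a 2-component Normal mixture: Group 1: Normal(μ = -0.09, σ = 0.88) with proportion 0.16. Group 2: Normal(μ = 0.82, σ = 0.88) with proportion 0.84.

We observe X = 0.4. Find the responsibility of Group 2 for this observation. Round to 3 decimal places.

Posterior ∝ prior × likelihood, so P(k | x) ∝ π_k f_k(x); normalise over all components.
Evaluate each component's likelihood at the observed value:
  p_1 = (1/(0.88·√(2π)))·exp(−(0.4−-0.09)²/(2·0.88²)) = 0.453344·exp(-0.15502) = 0.388241
  p_2 = (1/(0.88·√(2π)))·exp(−(0.4−0.82)²/(2·0.88²)) = 0.453344·exp(-0.11389) = 0.404542
Weight by the priors:
  π_1·p_1 = 0.16 × 0.388241 = 0.0621186
  π_2·p_2 = 0.84 × 0.404542 = 0.339815
Evidence: 0.0621186 + 0.339815 = 0.401934
Responsibility of Group 2: 0.339815 / 0.401934 ≈ 0.845

0.845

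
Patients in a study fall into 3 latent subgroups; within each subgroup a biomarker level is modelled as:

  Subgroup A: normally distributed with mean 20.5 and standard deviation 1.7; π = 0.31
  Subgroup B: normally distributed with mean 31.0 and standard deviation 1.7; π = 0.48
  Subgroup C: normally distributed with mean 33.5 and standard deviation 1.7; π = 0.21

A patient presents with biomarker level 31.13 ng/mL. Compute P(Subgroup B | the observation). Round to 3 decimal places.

By Bayes' theorem, P(k | x) = w_k f_k(x) / Σ_j w_j f_j(x).
Evaluate each component's likelihood at the observed value:
  f_A = 7.5886e-10
  f_B = 0.233987
  f_C = 0.0888018
Multiply by the mixture weights:
  w_A·f_A = 0.31 × 7.5886e-10 = 2.35247e-10
  w_B·f_B = 0.48 × 0.233987 = 0.112314
  w_C·f_C = 0.21 × 0.0888018 = 0.0186484
Evidence: 2.35247e-10 + 0.112314 + 0.0186484 = 0.130962
So the posterior for Subgroup B is 0.112314 / 0.130962 ≈ 0.858.

0.858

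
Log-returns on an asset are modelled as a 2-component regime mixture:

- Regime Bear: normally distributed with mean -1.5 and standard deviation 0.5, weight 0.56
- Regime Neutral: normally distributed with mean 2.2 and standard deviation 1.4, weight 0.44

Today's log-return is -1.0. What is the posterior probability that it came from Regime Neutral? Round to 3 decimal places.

0.033

Apply Bayes' rule: the posterior for each component is proportional to its prior times its likelihood at x.
Normal densities:
  L_Bear = (1/(0.5·√(2π)))·exp(−(-1.0−-1.5)²/(2·0.5²)) = 0.797885·exp(-0.50000) = 0.483941
  L_Neutral = (1/(1.4·√(2π)))·exp(−(-1.0−2.2)²/(2·1.4²)) = 0.284959·exp(-2.61224) = 0.0209073
Weight by the priors:
  w_Bear·L_Bear = 0.56 × 0.483941 = 0.271007
  w_Neutral·L_Neutral = 0.44 × 0.0209073 = 0.00919922
Evidence: 0.271007 + 0.00919922 = 0.280206
P(Regime Neutral | data) ≈ 0.033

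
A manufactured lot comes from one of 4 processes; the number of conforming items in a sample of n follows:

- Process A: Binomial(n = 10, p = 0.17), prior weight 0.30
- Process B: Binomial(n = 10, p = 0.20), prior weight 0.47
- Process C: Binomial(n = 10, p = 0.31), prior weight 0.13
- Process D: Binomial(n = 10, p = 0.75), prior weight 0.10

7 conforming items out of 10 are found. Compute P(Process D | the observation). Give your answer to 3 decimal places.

0.931

By Bayes' theorem, P(k | x) = π_k f_k(x) / Σ_j π_j f_j(x).
Component likelihoods at x = 7 conforming items out of 10:
  L_A = 0.000281552
  L_B = 0.000786432
  L_C = 0.0108458
  L_D = 0.250282
Multiply by the mixture weights:
  π_A·L_A = 0.30 × 0.000281552 = 8.44655e-05
  π_B·L_B = 0.47 × 0.000786432 = 0.000369623
  π_C·L_C = 0.13 × 0.0108458 = 0.00140995
  π_D·L_D = 0.10 × 0.250282 = 0.0250282
Denominator: 8.44655e-05 + 0.000369623 + 0.00140995 + 0.0250282 = 0.0268923
P(Process D | x) = 0.0250282 / 0.0268923 ≈ 0.931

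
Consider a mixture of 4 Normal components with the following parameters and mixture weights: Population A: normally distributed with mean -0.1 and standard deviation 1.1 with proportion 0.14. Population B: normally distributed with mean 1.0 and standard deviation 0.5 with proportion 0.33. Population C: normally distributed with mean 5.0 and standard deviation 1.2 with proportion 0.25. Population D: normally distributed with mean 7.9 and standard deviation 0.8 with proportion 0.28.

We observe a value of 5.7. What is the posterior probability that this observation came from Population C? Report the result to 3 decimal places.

0.957

The responsibility of component k is w_k f_k(x) divided by Σ_j w_j f_j(x).
Evaluate each component's likelihood at the observed value:
  L_A = (1/(1.1·√(2π)))·exp(−(5.7−-0.1)²/(2·1.1²)) = 0.362675·exp(-13.90083) = 3.33016e-07
  L_B = (1/(0.5·√(2π)))·exp(−(5.7−1.0)²/(2·0.5²)) = 0.797885·exp(-44.18000) = 5.18573e-20
  L_C = (1/(1.2·√(2π)))·exp(−(5.7−5.0)²/(2·1.2²)) = 0.332452·exp(-0.17014) = 0.280439
  L_D = (1/(0.8·√(2π)))·exp(−(5.7−7.9)²/(2·0.8²)) = 0.498678·exp(-3.78125) = 0.011367
Unnormalised posteriors:
  w_A·L_A = 0.14 × 3.33016e-07 = 4.66222e-08
  w_B·L_B = 0.33 × 5.18573e-20 = 1.71129e-20
  w_C·L_C = 0.25 × 0.280439 = 0.0701098
  w_D·L_D = 0.28 × 0.011367 = 0.00318275
Denominator: 4.66222e-08 + 1.71129e-20 + 0.0701098 + 0.00318275 = 0.0732925
P(Population C | the observation) ≈ 0.957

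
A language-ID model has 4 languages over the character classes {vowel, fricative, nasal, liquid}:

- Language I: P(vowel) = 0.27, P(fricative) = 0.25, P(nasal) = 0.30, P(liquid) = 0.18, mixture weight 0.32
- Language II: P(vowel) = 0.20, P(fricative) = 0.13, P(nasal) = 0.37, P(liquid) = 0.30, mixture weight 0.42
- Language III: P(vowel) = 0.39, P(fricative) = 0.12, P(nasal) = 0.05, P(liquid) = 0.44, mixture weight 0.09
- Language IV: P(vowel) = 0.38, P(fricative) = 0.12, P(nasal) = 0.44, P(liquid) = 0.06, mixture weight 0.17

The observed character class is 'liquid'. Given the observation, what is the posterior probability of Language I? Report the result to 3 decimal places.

0.247

Apply Bayes' rule: the posterior for each component is proportional to its prior times its likelihood at x.
Categorical probabilities:
  f_I = 0.18
  f_II = 0.3
  f_III = 0.44
  f_IV = 0.06
Multiply by the mixture weights:
  P(Z=I)·f_I = 0.32 × 0.18 = 0.0576
  P(Z=II)·f_II = 0.42 × 0.3 = 0.126
  P(Z=III)·f_III = 0.09 × 0.44 = 0.0396
  P(Z=IV)·f_IV = 0.17 × 0.06 = 0.0102
Normaliser: 0.0576 + 0.126 + 0.0396 + 0.0102 = 0.2334
P(Language I | the observation) = 0.0576 / 0.2334 ≈ 0.247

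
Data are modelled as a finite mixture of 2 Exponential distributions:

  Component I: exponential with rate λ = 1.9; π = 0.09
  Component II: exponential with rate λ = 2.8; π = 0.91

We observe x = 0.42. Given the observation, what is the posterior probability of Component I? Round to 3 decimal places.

0.089

By Bayes' theorem, P(k | x) = π_k f_k(x) / Σ_j π_j f_j(x).
Component likelihoods at x = 0.42:
  p_I = 1.9·e^(−1.9·0.42) = 1.9·e^(−0.7980) = 0.855434
  p_II = 2.8·e^(−2.8·0.42) = 2.8·e^(−1.1760) = 0.863829
Multiply by the mixture weights:
  π_I·p_I = 0.09 × 0.855434 = 0.0769891
  π_II·p_II = 0.91 × 0.863829 = 0.786084
Sum: 0.0769891 + 0.786084 = 0.863073
P(Component I | the observation) ≈ 0.089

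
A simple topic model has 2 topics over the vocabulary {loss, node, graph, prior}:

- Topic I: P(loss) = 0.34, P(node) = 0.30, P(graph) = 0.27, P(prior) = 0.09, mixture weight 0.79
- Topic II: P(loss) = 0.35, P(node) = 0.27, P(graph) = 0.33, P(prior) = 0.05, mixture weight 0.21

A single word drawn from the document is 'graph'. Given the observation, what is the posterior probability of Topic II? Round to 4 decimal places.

0.2452

The responsibility of component k is P(Z=k) f_k(x) divided by Σ_j P(Z=j) f_j(x).
Categorical probabilities:
  f_I = 0.27
  f_II = 0.33
Unnormalised posteriors:
  P(Z=I)·f_I = 0.79 × 0.27 = 0.2133
  P(Z=II)·f_II = 0.21 × 0.33 = 0.0693
Denominator: 0.2133 + 0.0693 = 0.2826
P(Topic II | data) ≈ 0.2452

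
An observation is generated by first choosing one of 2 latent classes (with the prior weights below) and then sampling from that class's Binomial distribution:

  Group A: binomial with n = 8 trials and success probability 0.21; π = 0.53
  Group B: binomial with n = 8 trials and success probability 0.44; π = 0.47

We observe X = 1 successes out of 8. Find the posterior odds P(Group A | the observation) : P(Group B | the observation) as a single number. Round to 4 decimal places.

Since P(k|x) ∝ π_k f_k(x), the posterior odds are π_i f_i(x) / (π_j f_j(x)).
Evaluate each component's likelihood at the observed value:
  f_A = C(8,1)·0.21^1·0.79^7 = 8·0.21·0.192039 = 0.322626
  f_B = C(8,1)·0.44^1·0.56^7 = 8·0.44·0.0172709 = 0.0607937
0.170992 / 0.0285731 ≈ 5.9844

5.9844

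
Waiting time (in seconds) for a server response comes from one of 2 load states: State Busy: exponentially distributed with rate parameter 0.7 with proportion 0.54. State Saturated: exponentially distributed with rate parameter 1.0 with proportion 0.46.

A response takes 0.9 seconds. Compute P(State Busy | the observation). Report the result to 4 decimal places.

0.5184

P(component k | x) = w_k·f_k(x) / marginal(x), where marginal(x) = Σ_j w_j·f_j(x).
Exponential densities:
  f_Busy = 0.7·e^(−0.7·0.9) = 0.7·e^(−0.6300) = 0.372814
  f_Saturated = 1.0·e^(−1.0·0.9) = 1.0·e^(−0.9000) = 0.40657
Unnormalised posteriors:
  w_Busy·f_Busy = 0.54 × 0.372814 = 0.20132
  w_Saturated·f_Saturated = 0.46 × 0.40657 = 0.187022
Sum: 0.20132 + 0.187022 = 0.388342
Responsibility of State Busy: 0.20132 / 0.388342 ≈ 0.5184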